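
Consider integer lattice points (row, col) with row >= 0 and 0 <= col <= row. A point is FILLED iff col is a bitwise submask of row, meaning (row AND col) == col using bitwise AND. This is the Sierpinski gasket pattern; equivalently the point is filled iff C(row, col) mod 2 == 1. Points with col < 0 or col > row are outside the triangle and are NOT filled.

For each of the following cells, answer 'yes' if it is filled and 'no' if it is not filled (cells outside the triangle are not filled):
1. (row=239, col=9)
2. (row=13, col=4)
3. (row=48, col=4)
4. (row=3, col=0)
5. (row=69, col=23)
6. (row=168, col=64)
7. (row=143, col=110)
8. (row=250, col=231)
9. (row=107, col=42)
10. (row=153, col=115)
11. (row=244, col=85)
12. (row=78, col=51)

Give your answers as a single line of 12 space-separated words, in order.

Answer: yes yes no yes no no no no yes no no no

Derivation:
(239,9): row=0b11101111, col=0b1001, row AND col = 0b1001 = 9; 9 == 9 -> filled
(13,4): row=0b1101, col=0b100, row AND col = 0b100 = 4; 4 == 4 -> filled
(48,4): row=0b110000, col=0b100, row AND col = 0b0 = 0; 0 != 4 -> empty
(3,0): row=0b11, col=0b0, row AND col = 0b0 = 0; 0 == 0 -> filled
(69,23): row=0b1000101, col=0b10111, row AND col = 0b101 = 5; 5 != 23 -> empty
(168,64): row=0b10101000, col=0b1000000, row AND col = 0b0 = 0; 0 != 64 -> empty
(143,110): row=0b10001111, col=0b1101110, row AND col = 0b1110 = 14; 14 != 110 -> empty
(250,231): row=0b11111010, col=0b11100111, row AND col = 0b11100010 = 226; 226 != 231 -> empty
(107,42): row=0b1101011, col=0b101010, row AND col = 0b101010 = 42; 42 == 42 -> filled
(153,115): row=0b10011001, col=0b1110011, row AND col = 0b10001 = 17; 17 != 115 -> empty
(244,85): row=0b11110100, col=0b1010101, row AND col = 0b1010100 = 84; 84 != 85 -> empty
(78,51): row=0b1001110, col=0b110011, row AND col = 0b10 = 2; 2 != 51 -> empty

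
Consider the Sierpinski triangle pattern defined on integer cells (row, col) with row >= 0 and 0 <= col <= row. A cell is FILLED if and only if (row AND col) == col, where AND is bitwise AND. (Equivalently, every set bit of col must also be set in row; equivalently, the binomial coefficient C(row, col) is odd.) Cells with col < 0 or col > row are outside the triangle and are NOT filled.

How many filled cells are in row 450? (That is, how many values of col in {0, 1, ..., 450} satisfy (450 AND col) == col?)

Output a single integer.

Answer: 16

Derivation:
450 in binary = 111000010
popcount(450) = number of 1-bits in 111000010 = 4
A col c satisfies (450 AND c) == c iff every set bit of c is also set in 450; each of the 4 set bits of 450 can independently be on or off in c.
count = 2^4 = 16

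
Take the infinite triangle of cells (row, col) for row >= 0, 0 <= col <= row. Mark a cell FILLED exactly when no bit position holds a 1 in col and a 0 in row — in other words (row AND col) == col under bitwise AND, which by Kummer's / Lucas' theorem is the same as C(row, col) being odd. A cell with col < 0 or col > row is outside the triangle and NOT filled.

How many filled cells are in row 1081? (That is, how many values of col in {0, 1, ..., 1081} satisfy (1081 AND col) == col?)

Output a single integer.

Answer: 32

Derivation:
1081 in binary = 10000111001
popcount(1081) = number of 1-bits in 10000111001 = 5
A col c satisfies (1081 AND c) == c iff every set bit of c is also set in 1081; each of the 5 set bits of 1081 can independently be on or off in c.
count = 2^5 = 32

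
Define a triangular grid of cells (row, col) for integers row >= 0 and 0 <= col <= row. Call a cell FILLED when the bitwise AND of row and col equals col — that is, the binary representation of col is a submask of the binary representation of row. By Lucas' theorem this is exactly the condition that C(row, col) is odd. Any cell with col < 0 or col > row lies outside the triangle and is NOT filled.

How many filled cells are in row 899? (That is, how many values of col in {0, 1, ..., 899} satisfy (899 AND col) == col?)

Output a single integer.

Answer: 32

Derivation:
899 in binary = 1110000011
popcount(899) = number of 1-bits in 1110000011 = 5
A col c satisfies (899 AND c) == c iff every set bit of c is also set in 899; each of the 5 set bits of 899 can independently be on or off in c.
count = 2^5 = 32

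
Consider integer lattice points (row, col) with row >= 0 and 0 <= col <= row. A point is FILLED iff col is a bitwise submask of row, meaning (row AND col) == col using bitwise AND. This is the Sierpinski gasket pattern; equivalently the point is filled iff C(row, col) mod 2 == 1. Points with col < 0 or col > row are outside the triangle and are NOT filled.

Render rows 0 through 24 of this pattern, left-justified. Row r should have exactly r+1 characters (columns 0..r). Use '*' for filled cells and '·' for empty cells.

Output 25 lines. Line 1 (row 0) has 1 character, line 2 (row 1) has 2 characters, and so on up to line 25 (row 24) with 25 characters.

r0=0: *
r1=1: **
r2=10: *·*
r3=11: ****
r4=100: *···*
r5=101: **··**
r6=110: *·*·*·*
r7=111: ********
r8=1000: *·······*
r9=1001: **······**
r10=1010: *·*·····*·*
r11=1011: ****····****
r12=1100: *···*···*···*
r13=1101: **··**··**··**
r14=1110: *·*·*·*·*·*·*·*
r15=1111: ****************
r16=10000: *···············*
r17=10001: **··············**
r18=10010: *·*·············*·*
r19=10011: ****············****
r20=10100: *···*···········*···*
r21=10101: **··**··········**··**
r22=10110: *·*·*·*·········*·*·*·*
r23=10111: ********········********
r24=11000: *·······*·······*·······*

Answer: *
**
*·*
****
*···*
**··**
*·*·*·*
********
*·······*
**······**
*·*·····*·*
****····****
*···*···*···*
**··**··**··**
*·*·*·*·*·*·*·*
****************
*···············*
**··············**
*·*·············*·*
****············****
*···*···········*···*
**··**··········**··**
*·*·*·*·········*·*·*·*
********········********
*·······*·······*·······*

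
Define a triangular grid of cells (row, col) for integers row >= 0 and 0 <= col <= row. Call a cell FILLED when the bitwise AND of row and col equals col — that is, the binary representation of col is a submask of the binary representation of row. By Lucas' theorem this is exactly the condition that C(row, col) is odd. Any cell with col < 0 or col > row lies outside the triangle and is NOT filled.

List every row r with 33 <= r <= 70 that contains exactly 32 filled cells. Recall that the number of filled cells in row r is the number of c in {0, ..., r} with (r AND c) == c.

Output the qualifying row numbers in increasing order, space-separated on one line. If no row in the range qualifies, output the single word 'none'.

Answer: 47 55 59 61 62

Derivation:
Row r has 2^popcount(r) filled cells, so we need popcount(r) = log2(32) = 5.
Scan r = 33..70 and keep those with exactly 5 one-bits:
r=33=100001 popcount=2 -> skip
r=34=100010 popcount=2 -> skip
r=35=100011 popcount=3 -> skip
r=36=100100 popcount=2 -> skip
r=37=100101 popcount=3 -> skip
r=38=100110 popcount=3 -> skip
r=39=100111 popcount=4 -> skip
r=40=101000 popcount=2 -> skip
r=41=101001 popcount=3 -> skip
r=42=101010 popcount=3 -> skip
r=43=101011 popcount=4 -> skip
r=44=101100 popcount=3 -> skip
r=45=101101 popcount=4 -> skip
r=46=101110 popcount=4 -> skip
r=47=101111 popcount=5 -> KEEP
r=48=110000 popcount=2 -> skip
r=49=110001 popcount=3 -> skip
r=50=110010 popcount=3 -> skip
r=51=110011 popcount=4 -> skip
r=52=110100 popcount=3 -> skip
r=53=110101 popcount=4 -> skip
r=54=110110 popcount=4 -> skip
r=55=110111 popcount=5 -> KEEP
r=56=111000 popcount=3 -> skip
r=57=111001 popcount=4 -> skip
r=58=111010 popcount=4 -> skip
r=59=111011 popcount=5 -> KEEP
r=60=111100 popcount=4 -> skip
r=61=111101 popcount=5 -> KEEP
r=62=111110 popcount=5 -> KEEP
r=63=111111 popcount=6 -> skip
r=64=1000000 popcount=1 -> skip
r=65=1000001 popcount=2 -> skip
r=66=1000010 popcount=2 -> skip
r=67=1000011 popcount=3 -> skip
r=68=1000100 popcount=2 -> skip
r=69=1000101 popcount=3 -> skip
r=70=1000110 popcount=3 -> skip
Kept rows: 47 55 59 61 62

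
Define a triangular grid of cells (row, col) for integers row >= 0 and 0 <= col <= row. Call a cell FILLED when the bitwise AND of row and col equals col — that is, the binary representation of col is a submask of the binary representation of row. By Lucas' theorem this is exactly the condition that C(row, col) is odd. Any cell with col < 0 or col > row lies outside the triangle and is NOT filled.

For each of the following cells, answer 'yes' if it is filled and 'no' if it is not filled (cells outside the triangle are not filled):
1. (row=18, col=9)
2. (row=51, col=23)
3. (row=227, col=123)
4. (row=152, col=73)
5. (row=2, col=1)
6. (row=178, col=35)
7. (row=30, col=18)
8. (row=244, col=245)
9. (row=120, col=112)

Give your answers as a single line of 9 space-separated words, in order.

(18,9): row=0b10010, col=0b1001, row AND col = 0b0 = 0; 0 != 9 -> empty
(51,23): row=0b110011, col=0b10111, row AND col = 0b10011 = 19; 19 != 23 -> empty
(227,123): row=0b11100011, col=0b1111011, row AND col = 0b1100011 = 99; 99 != 123 -> empty
(152,73): row=0b10011000, col=0b1001001, row AND col = 0b1000 = 8; 8 != 73 -> empty
(2,1): row=0b10, col=0b1, row AND col = 0b0 = 0; 0 != 1 -> empty
(178,35): row=0b10110010, col=0b100011, row AND col = 0b100010 = 34; 34 != 35 -> empty
(30,18): row=0b11110, col=0b10010, row AND col = 0b10010 = 18; 18 == 18 -> filled
(244,245): col outside [0, 244] -> not filled
(120,112): row=0b1111000, col=0b1110000, row AND col = 0b1110000 = 112; 112 == 112 -> filled

Answer: no no no no no no yes no yes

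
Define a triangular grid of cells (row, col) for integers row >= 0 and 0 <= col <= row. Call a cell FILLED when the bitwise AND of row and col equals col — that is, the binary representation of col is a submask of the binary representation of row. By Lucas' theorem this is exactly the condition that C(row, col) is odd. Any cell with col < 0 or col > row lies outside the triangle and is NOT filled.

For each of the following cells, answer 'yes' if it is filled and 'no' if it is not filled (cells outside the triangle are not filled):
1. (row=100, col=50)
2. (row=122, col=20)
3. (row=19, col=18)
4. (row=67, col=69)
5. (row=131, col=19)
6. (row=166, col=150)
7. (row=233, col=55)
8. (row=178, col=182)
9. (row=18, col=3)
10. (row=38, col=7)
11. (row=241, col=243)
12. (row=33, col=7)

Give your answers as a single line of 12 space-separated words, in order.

(100,50): row=0b1100100, col=0b110010, row AND col = 0b100000 = 32; 32 != 50 -> empty
(122,20): row=0b1111010, col=0b10100, row AND col = 0b10000 = 16; 16 != 20 -> empty
(19,18): row=0b10011, col=0b10010, row AND col = 0b10010 = 18; 18 == 18 -> filled
(67,69): col outside [0, 67] -> not filled
(131,19): row=0b10000011, col=0b10011, row AND col = 0b11 = 3; 3 != 19 -> empty
(166,150): row=0b10100110, col=0b10010110, row AND col = 0b10000110 = 134; 134 != 150 -> empty
(233,55): row=0b11101001, col=0b110111, row AND col = 0b100001 = 33; 33 != 55 -> empty
(178,182): col outside [0, 178] -> not filled
(18,3): row=0b10010, col=0b11, row AND col = 0b10 = 2; 2 != 3 -> empty
(38,7): row=0b100110, col=0b111, row AND col = 0b110 = 6; 6 != 7 -> empty
(241,243): col outside [0, 241] -> not filled
(33,7): row=0b100001, col=0b111, row AND col = 0b1 = 1; 1 != 7 -> empty

Answer: no no yes no no no no no no no no no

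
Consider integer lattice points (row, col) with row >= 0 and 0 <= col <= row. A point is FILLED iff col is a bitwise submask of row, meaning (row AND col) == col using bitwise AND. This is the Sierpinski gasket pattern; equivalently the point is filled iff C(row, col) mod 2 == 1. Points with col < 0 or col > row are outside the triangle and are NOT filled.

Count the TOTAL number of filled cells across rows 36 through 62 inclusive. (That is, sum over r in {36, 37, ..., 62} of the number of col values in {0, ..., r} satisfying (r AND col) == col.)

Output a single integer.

r36=100100 pc2: +4 =4
r37=100101 pc3: +8 =12
r38=100110 pc3: +8 =20
r39=100111 pc4: +16 =36
r40=101000 pc2: +4 =40
r41=101001 pc3: +8 =48
r42=101010 pc3: +8 =56
r43=101011 pc4: +16 =72
r44=101100 pc3: +8 =80
r45=101101 pc4: +16 =96
r46=101110 pc4: +16 =112
r47=101111 pc5: +32 =144
r48=110000 pc2: +4 =148
r49=110001 pc3: +8 =156
r50=110010 pc3: +8 =164
r51=110011 pc4: +16 =180
r52=110100 pc3: +8 =188
r53=110101 pc4: +16 =204
r54=110110 pc4: +16 =220
r55=110111 pc5: +32 =252
r56=111000 pc3: +8 =260
r57=111001 pc4: +16 =276
r58=111010 pc4: +16 =292
r59=111011 pc5: +32 =324
r60=111100 pc4: +16 =340
r61=111101 pc5: +32 =372
r62=111110 pc5: +32 =404

Answer: 404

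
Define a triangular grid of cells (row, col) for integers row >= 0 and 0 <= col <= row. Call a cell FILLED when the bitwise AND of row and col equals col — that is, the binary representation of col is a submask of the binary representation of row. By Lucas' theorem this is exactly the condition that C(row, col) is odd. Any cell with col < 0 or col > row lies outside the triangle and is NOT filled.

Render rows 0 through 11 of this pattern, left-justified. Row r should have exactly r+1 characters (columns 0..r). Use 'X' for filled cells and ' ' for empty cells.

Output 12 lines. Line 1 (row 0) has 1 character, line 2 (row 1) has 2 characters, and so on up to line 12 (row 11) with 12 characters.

Answer: X
XX
X X
XXXX
X   X
XX  XX
X X X X
XXXXXXXX
X       X
XX      XX
X X     X X
XXXX    XXXX

Derivation:
r0=0: X
r1=1: XX
r2=10: X X
r3=11: XXXX
r4=100: X   X
r5=101: XX  XX
r6=110: X X X X
r7=111: XXXXXXXX
r8=1000: X       X
r9=1001: XX      XX
r10=1010: X X     X X
r11=1011: XXXX    XXXX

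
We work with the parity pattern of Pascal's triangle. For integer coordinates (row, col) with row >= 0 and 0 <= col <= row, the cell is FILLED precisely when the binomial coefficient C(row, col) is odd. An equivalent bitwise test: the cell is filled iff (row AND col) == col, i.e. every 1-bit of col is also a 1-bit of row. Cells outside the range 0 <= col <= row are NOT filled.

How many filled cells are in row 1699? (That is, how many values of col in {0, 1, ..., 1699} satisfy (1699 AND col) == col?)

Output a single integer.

Answer: 64

Derivation:
1699 in binary = 11010100011
popcount(1699) = number of 1-bits in 11010100011 = 6
A col c satisfies (1699 AND c) == c iff every set bit of c is also set in 1699; each of the 6 set bits of 1699 can independently be on or off in c.
count = 2^6 = 64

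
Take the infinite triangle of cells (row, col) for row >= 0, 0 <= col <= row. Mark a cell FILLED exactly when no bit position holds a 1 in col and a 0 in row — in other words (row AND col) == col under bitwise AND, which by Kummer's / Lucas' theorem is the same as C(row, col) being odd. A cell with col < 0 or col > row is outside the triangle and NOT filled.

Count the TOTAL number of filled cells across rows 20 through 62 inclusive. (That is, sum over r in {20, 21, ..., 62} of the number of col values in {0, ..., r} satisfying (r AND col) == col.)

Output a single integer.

Answer: 566

Derivation:
r20=10100 pc2: +4 =4
r21=10101 pc3: +8 =12
r22=10110 pc3: +8 =20
r23=10111 pc4: +16 =36
r24=11000 pc2: +4 =40
r25=11001 pc3: +8 =48
r26=11010 pc3: +8 =56
r27=11011 pc4: +16 =72
r28=11100 pc3: +8 =80
r29=11101 pc4: +16 =96
r30=11110 pc4: +16 =112
r31=11111 pc5: +32 =144
r32=100000 pc1: +2 =146
r33=100001 pc2: +4 =150
r34=100010 pc2: +4 =154
r35=100011 pc3: +8 =162
r36=100100 pc2: +4 =166
r37=100101 pc3: +8 =174
r38=100110 pc3: +8 =182
r39=100111 pc4: +16 =198
r40=101000 pc2: +4 =202
r41=101001 pc3: +8 =210
r42=101010 pc3: +8 =218
r43=101011 pc4: +16 =234
r44=101100 pc3: +8 =242
r45=101101 pc4: +16 =258
r46=101110 pc4: +16 =274
r47=101111 pc5: +32 =306
r48=110000 pc2: +4 =310
r49=110001 pc3: +8 =318
r50=110010 pc3: +8 =326
r51=110011 pc4: +16 =342
r52=110100 pc3: +8 =350
r53=110101 pc4: +16 =366
r54=110110 pc4: +16 =382
r55=110111 pc5: +32 =414
r56=111000 pc3: +8 =422
r57=111001 pc4: +16 =438
r58=111010 pc4: +16 =454
r59=111011 pc5: +32 =486
r60=111100 pc4: +16 =502
r61=111101 pc5: +32 =534
r62=111110 pc5: +32 =566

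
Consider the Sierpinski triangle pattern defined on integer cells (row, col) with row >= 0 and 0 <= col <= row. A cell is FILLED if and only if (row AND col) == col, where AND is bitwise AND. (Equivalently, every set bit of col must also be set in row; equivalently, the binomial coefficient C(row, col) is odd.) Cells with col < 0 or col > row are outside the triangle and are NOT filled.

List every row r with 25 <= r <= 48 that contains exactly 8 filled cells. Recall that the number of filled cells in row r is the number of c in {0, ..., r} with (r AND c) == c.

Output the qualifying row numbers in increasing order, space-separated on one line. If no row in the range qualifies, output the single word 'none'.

Answer: 25 26 28 35 37 38 41 42 44

Derivation:
Row r has 2^popcount(r) filled cells, so we need popcount(r) = log2(8) = 3.
Scan r = 25..48 and keep those with exactly 3 one-bits:
r=25=11001 popcount=3 -> KEEP
r=26=11010 popcount=3 -> KEEP
r=27=11011 popcount=4 -> skip
r=28=11100 popcount=3 -> KEEP
r=29=11101 popcount=4 -> skip
r=30=11110 popcount=4 -> skip
r=31=11111 popcount=5 -> skip
r=32=100000 popcount=1 -> skip
r=33=100001 popcount=2 -> skip
r=34=100010 popcount=2 -> skip
r=35=100011 popcount=3 -> KEEP
r=36=100100 popcount=2 -> skip
r=37=100101 popcount=3 -> KEEP
r=38=100110 popcount=3 -> KEEP
r=39=100111 popcount=4 -> skip
r=40=101000 popcount=2 -> skip
r=41=101001 popcount=3 -> KEEP
r=42=101010 popcount=3 -> KEEP
r=43=101011 popcount=4 -> skip
r=44=101100 popcount=3 -> KEEP
r=45=101101 popcount=4 -> skip
r=46=101110 popcount=4 -> skip
r=47=101111 popcount=5 -> skip
r=48=110000 popcount=2 -> skip
Kept rows: 25 26 28 35 37 38 41 42 44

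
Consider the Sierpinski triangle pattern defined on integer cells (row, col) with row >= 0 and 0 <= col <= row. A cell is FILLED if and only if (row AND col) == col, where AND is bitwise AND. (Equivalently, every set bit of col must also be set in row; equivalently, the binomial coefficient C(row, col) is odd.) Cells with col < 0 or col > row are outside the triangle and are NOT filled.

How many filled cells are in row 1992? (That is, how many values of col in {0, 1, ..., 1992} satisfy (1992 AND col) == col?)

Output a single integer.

Answer: 64

Derivation:
1992 in binary = 11111001000
popcount(1992) = number of 1-bits in 11111001000 = 6
A col c satisfies (1992 AND c) == c iff every set bit of c is also set in 1992; each of the 6 set bits of 1992 can independently be on or off in c.
count = 2^6 = 64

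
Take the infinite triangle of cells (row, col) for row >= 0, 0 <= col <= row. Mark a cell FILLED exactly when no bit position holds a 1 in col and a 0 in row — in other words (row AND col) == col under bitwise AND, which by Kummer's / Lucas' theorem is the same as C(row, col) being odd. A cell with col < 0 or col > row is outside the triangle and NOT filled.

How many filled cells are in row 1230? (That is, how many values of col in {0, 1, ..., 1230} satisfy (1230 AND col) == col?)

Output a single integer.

1230 in binary = 10011001110
popcount(1230) = number of 1-bits in 10011001110 = 6
A col c satisfies (1230 AND c) == c iff every set bit of c is also set in 1230; each of the 6 set bits of 1230 can independently be on or off in c.
count = 2^6 = 64

Answer: 64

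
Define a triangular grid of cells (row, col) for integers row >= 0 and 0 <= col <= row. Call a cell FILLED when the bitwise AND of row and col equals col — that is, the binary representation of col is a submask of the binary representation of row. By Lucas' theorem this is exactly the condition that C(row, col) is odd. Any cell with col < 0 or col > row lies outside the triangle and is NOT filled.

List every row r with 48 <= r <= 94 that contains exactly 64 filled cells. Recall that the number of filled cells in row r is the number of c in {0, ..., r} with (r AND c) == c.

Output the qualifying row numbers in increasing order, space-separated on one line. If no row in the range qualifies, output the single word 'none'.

Row r has 2^popcount(r) filled cells, so we need popcount(r) = log2(64) = 6.
Scan r = 48..94 and keep those with exactly 6 one-bits:
r=48=110000 popcount=2 -> skip
r=49=110001 popcount=3 -> skip
r=50=110010 popcount=3 -> skip
r=51=110011 popcount=4 -> skip
r=52=110100 popcount=3 -> skip
r=53=110101 popcount=4 -> skip
r=54=110110 popcount=4 -> skip
r=55=110111 popcount=5 -> skip
r=56=111000 popcount=3 -> skip
r=57=111001 popcount=4 -> skip
r=58=111010 popcount=4 -> skip
r=59=111011 popcount=5 -> skip
r=60=111100 popcount=4 -> skip
r=61=111101 popcount=5 -> skip
r=62=111110 popcount=5 -> skip
r=63=111111 popcount=6 -> KEEP
r=64=1000000 popcount=1 -> skip
r=65=1000001 popcount=2 -> skip
r=66=1000010 popcount=2 -> skip
r=67=1000011 popcount=3 -> skip
r=68=1000100 popcount=2 -> skip
r=69=1000101 popcount=3 -> skip
r=70=1000110 popcount=3 -> skip
r=71=1000111 popcount=4 -> skip
r=72=1001000 popcount=2 -> skip
r=73=1001001 popcount=3 -> skip
r=74=1001010 popcount=3 -> skip
r=75=1001011 popcount=4 -> skip
r=76=1001100 popcount=3 -> skip
r=77=1001101 popcount=4 -> skip
r=78=1001110 popcount=4 -> skip
r=79=1001111 popcount=5 -> skip
r=80=1010000 popcount=2 -> skip
r=81=1010001 popcount=3 -> skip
r=82=1010010 popcount=3 -> skip
r=83=1010011 popcount=4 -> skip
r=84=1010100 popcount=3 -> skip
r=85=1010101 popcount=4 -> skip
r=86=1010110 popcount=4 -> skip
r=87=1010111 popcount=5 -> skip
r=88=1011000 popcount=3 -> skip
r=89=1011001 popcount=4 -> skip
r=90=1011010 popcount=4 -> skip
r=91=1011011 popcount=5 -> skip
r=92=1011100 popcount=4 -> skip
r=93=1011101 popcount=5 -> skip
r=94=1011110 popcount=5 -> skip
Kept rows: 63

Answer: 63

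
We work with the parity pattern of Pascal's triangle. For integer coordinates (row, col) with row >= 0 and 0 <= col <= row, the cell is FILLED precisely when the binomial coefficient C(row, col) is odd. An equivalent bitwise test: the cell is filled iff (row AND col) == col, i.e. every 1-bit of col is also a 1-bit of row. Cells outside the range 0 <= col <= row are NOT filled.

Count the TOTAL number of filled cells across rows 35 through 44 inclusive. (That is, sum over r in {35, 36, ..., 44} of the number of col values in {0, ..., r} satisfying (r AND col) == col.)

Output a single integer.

r35=100011 pc3: +8 =8
r36=100100 pc2: +4 =12
r37=100101 pc3: +8 =20
r38=100110 pc3: +8 =28
r39=100111 pc4: +16 =44
r40=101000 pc2: +4 =48
r41=101001 pc3: +8 =56
r42=101010 pc3: +8 =64
r43=101011 pc4: +16 =80
r44=101100 pc3: +8 =88

Answer: 88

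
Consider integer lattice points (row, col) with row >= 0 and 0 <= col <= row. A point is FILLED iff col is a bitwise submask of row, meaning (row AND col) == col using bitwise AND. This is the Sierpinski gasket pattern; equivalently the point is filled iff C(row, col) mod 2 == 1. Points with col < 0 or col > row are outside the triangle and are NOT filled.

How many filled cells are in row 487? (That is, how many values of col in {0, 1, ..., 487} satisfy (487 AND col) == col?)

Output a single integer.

Answer: 128

Derivation:
487 in binary = 111100111
popcount(487) = number of 1-bits in 111100111 = 7
A col c satisfies (487 AND c) == c iff every set bit of c is also set in 487; each of the 7 set bits of 487 can independently be on or off in c.
count = 2^7 = 128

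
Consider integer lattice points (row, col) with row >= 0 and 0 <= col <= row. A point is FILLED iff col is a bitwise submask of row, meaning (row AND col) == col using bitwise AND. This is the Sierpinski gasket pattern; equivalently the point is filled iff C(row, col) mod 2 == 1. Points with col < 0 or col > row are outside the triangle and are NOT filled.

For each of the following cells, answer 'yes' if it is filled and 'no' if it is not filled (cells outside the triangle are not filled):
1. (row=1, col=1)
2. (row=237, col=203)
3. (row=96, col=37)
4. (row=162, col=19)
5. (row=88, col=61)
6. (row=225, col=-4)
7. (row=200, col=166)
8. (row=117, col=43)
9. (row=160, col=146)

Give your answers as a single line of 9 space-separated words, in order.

(1,1): row=0b1, col=0b1, row AND col = 0b1 = 1; 1 == 1 -> filled
(237,203): row=0b11101101, col=0b11001011, row AND col = 0b11001001 = 201; 201 != 203 -> empty
(96,37): row=0b1100000, col=0b100101, row AND col = 0b100000 = 32; 32 != 37 -> empty
(162,19): row=0b10100010, col=0b10011, row AND col = 0b10 = 2; 2 != 19 -> empty
(88,61): row=0b1011000, col=0b111101, row AND col = 0b11000 = 24; 24 != 61 -> empty
(225,-4): col outside [0, 225] -> not filled
(200,166): row=0b11001000, col=0b10100110, row AND col = 0b10000000 = 128; 128 != 166 -> empty
(117,43): row=0b1110101, col=0b101011, row AND col = 0b100001 = 33; 33 != 43 -> empty
(160,146): row=0b10100000, col=0b10010010, row AND col = 0b10000000 = 128; 128 != 146 -> empty

Answer: yes no no no no no no no no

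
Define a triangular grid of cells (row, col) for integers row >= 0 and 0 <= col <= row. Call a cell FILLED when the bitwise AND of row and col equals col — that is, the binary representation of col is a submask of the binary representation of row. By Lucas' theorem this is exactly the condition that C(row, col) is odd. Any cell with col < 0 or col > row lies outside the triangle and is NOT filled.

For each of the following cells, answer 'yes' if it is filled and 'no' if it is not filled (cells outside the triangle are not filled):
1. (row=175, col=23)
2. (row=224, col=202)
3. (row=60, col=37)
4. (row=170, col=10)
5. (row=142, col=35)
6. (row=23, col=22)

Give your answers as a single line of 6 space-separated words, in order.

Answer: no no no yes no yes

Derivation:
(175,23): row=0b10101111, col=0b10111, row AND col = 0b111 = 7; 7 != 23 -> empty
(224,202): row=0b11100000, col=0b11001010, row AND col = 0b11000000 = 192; 192 != 202 -> empty
(60,37): row=0b111100, col=0b100101, row AND col = 0b100100 = 36; 36 != 37 -> empty
(170,10): row=0b10101010, col=0b1010, row AND col = 0b1010 = 10; 10 == 10 -> filled
(142,35): row=0b10001110, col=0b100011, row AND col = 0b10 = 2; 2 != 35 -> empty
(23,22): row=0b10111, col=0b10110, row AND col = 0b10110 = 22; 22 == 22 -> filled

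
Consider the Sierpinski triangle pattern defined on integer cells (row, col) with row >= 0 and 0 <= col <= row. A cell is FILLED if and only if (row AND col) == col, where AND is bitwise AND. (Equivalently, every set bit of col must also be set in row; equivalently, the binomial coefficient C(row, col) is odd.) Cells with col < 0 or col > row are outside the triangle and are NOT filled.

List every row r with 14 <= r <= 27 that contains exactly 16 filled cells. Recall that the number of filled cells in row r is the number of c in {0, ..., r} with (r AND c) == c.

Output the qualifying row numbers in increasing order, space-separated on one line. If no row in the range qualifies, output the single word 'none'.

Row r has 2^popcount(r) filled cells, so we need popcount(r) = log2(16) = 4.
Scan r = 14..27 and keep those with exactly 4 one-bits:
r=14=1110 popcount=3 -> skip
r=15=1111 popcount=4 -> KEEP
r=16=10000 popcount=1 -> skip
r=17=10001 popcount=2 -> skip
r=18=10010 popcount=2 -> skip
r=19=10011 popcount=3 -> skip
r=20=10100 popcount=2 -> skip
r=21=10101 popcount=3 -> skip
r=22=10110 popcount=3 -> skip
r=23=10111 popcount=4 -> KEEP
r=24=11000 popcount=2 -> skip
r=25=11001 popcount=3 -> skip
r=26=11010 popcount=3 -> skip
r=27=11011 popcount=4 -> KEEP
Kept rows: 15 23 27

Answer: 15 23 27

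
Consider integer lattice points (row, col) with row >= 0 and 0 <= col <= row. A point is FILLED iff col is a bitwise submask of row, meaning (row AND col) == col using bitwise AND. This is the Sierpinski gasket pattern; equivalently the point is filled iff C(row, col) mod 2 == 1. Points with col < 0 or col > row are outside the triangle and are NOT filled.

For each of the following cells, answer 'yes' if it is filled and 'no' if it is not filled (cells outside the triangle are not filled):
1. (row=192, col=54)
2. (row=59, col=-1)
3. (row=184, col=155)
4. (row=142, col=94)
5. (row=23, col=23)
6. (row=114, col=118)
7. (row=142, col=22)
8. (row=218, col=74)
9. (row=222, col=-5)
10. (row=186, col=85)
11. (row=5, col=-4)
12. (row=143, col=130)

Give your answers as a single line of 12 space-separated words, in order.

Answer: no no no no yes no no yes no no no yes

Derivation:
(192,54): row=0b11000000, col=0b110110, row AND col = 0b0 = 0; 0 != 54 -> empty
(59,-1): col outside [0, 59] -> not filled
(184,155): row=0b10111000, col=0b10011011, row AND col = 0b10011000 = 152; 152 != 155 -> empty
(142,94): row=0b10001110, col=0b1011110, row AND col = 0b1110 = 14; 14 != 94 -> empty
(23,23): row=0b10111, col=0b10111, row AND col = 0b10111 = 23; 23 == 23 -> filled
(114,118): col outside [0, 114] -> not filled
(142,22): row=0b10001110, col=0b10110, row AND col = 0b110 = 6; 6 != 22 -> empty
(218,74): row=0b11011010, col=0b1001010, row AND col = 0b1001010 = 74; 74 == 74 -> filled
(222,-5): col outside [0, 222] -> not filled
(186,85): row=0b10111010, col=0b1010101, row AND col = 0b10000 = 16; 16 != 85 -> empty
(5,-4): col outside [0, 5] -> not filled
(143,130): row=0b10001111, col=0b10000010, row AND col = 0b10000010 = 130; 130 == 130 -> filled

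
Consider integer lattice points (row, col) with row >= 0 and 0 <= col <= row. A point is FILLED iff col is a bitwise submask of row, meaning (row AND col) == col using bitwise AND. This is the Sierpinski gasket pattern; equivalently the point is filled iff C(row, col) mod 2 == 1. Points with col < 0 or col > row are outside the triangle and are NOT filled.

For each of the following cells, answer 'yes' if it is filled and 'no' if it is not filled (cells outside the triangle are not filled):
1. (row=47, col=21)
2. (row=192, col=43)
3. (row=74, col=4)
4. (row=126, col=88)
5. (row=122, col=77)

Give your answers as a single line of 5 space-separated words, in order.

(47,21): row=0b101111, col=0b10101, row AND col = 0b101 = 5; 5 != 21 -> empty
(192,43): row=0b11000000, col=0b101011, row AND col = 0b0 = 0; 0 != 43 -> empty
(74,4): row=0b1001010, col=0b100, row AND col = 0b0 = 0; 0 != 4 -> empty
(126,88): row=0b1111110, col=0b1011000, row AND col = 0b1011000 = 88; 88 == 88 -> filled
(122,77): row=0b1111010, col=0b1001101, row AND col = 0b1001000 = 72; 72 != 77 -> empty

Answer: no no no yes no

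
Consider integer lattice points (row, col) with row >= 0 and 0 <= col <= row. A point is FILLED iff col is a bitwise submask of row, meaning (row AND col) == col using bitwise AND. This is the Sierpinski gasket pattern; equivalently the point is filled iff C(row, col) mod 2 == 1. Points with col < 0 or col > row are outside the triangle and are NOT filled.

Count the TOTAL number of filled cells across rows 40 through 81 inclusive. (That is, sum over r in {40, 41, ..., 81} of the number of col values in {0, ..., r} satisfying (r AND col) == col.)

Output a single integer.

r40=101000 pc2: +4 =4
r41=101001 pc3: +8 =12
r42=101010 pc3: +8 =20
r43=101011 pc4: +16 =36
r44=101100 pc3: +8 =44
r45=101101 pc4: +16 =60
r46=101110 pc4: +16 =76
r47=101111 pc5: +32 =108
r48=110000 pc2: +4 =112
r49=110001 pc3: +8 =120
r50=110010 pc3: +8 =128
r51=110011 pc4: +16 =144
r52=110100 pc3: +8 =152
r53=110101 pc4: +16 =168
r54=110110 pc4: +16 =184
r55=110111 pc5: +32 =216
r56=111000 pc3: +8 =224
r57=111001 pc4: +16 =240
r58=111010 pc4: +16 =256
r59=111011 pc5: +32 =288
r60=111100 pc4: +16 =304
r61=111101 pc5: +32 =336
r62=111110 pc5: +32 =368
r63=111111 pc6: +64 =432
r64=1000000 pc1: +2 =434
r65=1000001 pc2: +4 =438
r66=1000010 pc2: +4 =442
r67=1000011 pc3: +8 =450
r68=1000100 pc2: +4 =454
r69=1000101 pc3: +8 =462
r70=1000110 pc3: +8 =470
r71=1000111 pc4: +16 =486
r72=1001000 pc2: +4 =490
r73=1001001 pc3: +8 =498
r74=1001010 pc3: +8 =506
r75=1001011 pc4: +16 =522
r76=1001100 pc3: +8 =530
r77=1001101 pc4: +16 =546
r78=1001110 pc4: +16 =562
r79=1001111 pc5: +32 =594
r80=1010000 pc2: +4 =598
r81=1010001 pc3: +8 =606

Answer: 606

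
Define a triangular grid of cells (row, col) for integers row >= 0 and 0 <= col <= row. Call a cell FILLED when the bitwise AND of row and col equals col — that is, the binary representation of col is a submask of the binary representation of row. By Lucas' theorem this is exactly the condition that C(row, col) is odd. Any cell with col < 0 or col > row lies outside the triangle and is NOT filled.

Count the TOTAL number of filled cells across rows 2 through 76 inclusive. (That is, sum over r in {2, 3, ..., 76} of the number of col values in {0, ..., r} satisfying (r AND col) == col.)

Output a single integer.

r2=10 pc1: +2 =2
r3=11 pc2: +4 =6
r4=100 pc1: +2 =8
r5=101 pc2: +4 =12
r6=110 pc2: +4 =16
r7=111 pc3: +8 =24
r8=1000 pc1: +2 =26
r9=1001 pc2: +4 =30
r10=1010 pc2: +4 =34
r11=1011 pc3: +8 =42
r12=1100 pc2: +4 =46
r13=1101 pc3: +8 =54
r14=1110 pc3: +8 =62
r15=1111 pc4: +16 =78
r16=10000 pc1: +2 =80
r17=10001 pc2: +4 =84
r18=10010 pc2: +4 =88
r19=10011 pc3: +8 =96
r20=10100 pc2: +4 =100
r21=10101 pc3: +8 =108
r22=10110 pc3: +8 =116
r23=10111 pc4: +16 =132
r24=11000 pc2: +4 =136
r25=11001 pc3: +8 =144
r26=11010 pc3: +8 =152
r27=11011 pc4: +16 =168
r28=11100 pc3: +8 =176
r29=11101 pc4: +16 =192
r30=11110 pc4: +16 =208
r31=11111 pc5: +32 =240
r32=100000 pc1: +2 =242
r33=100001 pc2: +4 =246
r34=100010 pc2: +4 =250
r35=100011 pc3: +8 =258
r36=100100 pc2: +4 =262
r37=100101 pc3: +8 =270
r38=100110 pc3: +8 =278
r39=100111 pc4: +16 =294
r40=101000 pc2: +4 =298
r41=101001 pc3: +8 =306
r42=101010 pc3: +8 =314
r43=101011 pc4: +16 =330
r44=101100 pc3: +8 =338
r45=101101 pc4: +16 =354
r46=101110 pc4: +16 =370
r47=101111 pc5: +32 =402
r48=110000 pc2: +4 =406
r49=110001 pc3: +8 =414
r50=110010 pc3: +8 =422
r51=110011 pc4: +16 =438
r52=110100 pc3: +8 =446
r53=110101 pc4: +16 =462
r54=110110 pc4: +16 =478
r55=110111 pc5: +32 =510
r56=111000 pc3: +8 =518
r57=111001 pc4: +16 =534
r58=111010 pc4: +16 =550
r59=111011 pc5: +32 =582
r60=111100 pc4: +16 =598
r61=111101 pc5: +32 =630
r62=111110 pc5: +32 =662
r63=111111 pc6: +64 =726
r64=1000000 pc1: +2 =728
r65=1000001 pc2: +4 =732
r66=1000010 pc2: +4 =736
r67=1000011 pc3: +8 =744
r68=1000100 pc2: +4 =748
r69=1000101 pc3: +8 =756
r70=1000110 pc3: +8 =764
r71=1000111 pc4: +16 =780
r72=1001000 pc2: +4 =784
r73=1001001 pc3: +8 =792
r74=1001010 pc3: +8 =800
r75=1001011 pc4: +16 =816
r76=1001100 pc3: +8 =824

Answer: 824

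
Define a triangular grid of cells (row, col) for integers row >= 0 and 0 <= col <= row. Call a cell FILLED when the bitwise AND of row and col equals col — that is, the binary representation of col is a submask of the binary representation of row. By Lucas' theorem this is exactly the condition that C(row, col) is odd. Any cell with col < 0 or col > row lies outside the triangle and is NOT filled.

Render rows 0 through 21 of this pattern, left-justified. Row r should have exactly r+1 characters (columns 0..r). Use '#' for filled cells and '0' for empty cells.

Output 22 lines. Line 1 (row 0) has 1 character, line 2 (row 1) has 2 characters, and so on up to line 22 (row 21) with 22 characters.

Answer: #
##
#0#
####
#000#
##00##
#0#0#0#
########
#0000000#
##000000##
#0#00000#0#
####0000####
#000#000#000#
##00##00##00##
#0#0#0#0#0#0#0#
################
#000000000000000#
##00000000000000##
#0#0000000000000#0#
####000000000000####
#000#00000000000#000#
##00##0000000000##00##

Derivation:
r0=0: #
r1=1: ##
r2=10: #0#
r3=11: ####
r4=100: #000#
r5=101: ##00##
r6=110: #0#0#0#
r7=111: ########
r8=1000: #0000000#
r9=1001: ##000000##
r10=1010: #0#00000#0#
r11=1011: ####0000####
r12=1100: #000#000#000#
r13=1101: ##00##00##00##
r14=1110: #0#0#0#0#0#0#0#
r15=1111: ################
r16=10000: #000000000000000#
r17=10001: ##00000000000000##
r18=10010: #0#0000000000000#0#
r19=10011: ####000000000000####
r20=10100: #000#00000000000#000#
r21=10101: ##00##0000000000##00##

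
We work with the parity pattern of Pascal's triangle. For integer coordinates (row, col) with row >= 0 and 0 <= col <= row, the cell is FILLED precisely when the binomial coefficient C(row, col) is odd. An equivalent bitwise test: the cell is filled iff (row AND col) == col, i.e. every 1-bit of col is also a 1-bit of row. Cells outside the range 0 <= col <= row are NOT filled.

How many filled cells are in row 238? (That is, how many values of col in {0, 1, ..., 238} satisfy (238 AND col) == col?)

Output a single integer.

Answer: 64

Derivation:
238 in binary = 11101110
popcount(238) = number of 1-bits in 11101110 = 6
A col c satisfies (238 AND c) == c iff every set bit of c is also set in 238; each of the 6 set bits of 238 can independently be on or off in c.
count = 2^6 = 64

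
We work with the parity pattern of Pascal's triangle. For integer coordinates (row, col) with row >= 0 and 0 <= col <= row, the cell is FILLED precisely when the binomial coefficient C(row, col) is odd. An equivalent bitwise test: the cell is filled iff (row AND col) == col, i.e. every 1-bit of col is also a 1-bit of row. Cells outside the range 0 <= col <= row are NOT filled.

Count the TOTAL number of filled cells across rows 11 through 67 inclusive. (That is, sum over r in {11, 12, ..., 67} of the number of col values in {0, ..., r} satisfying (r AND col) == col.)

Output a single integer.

r11=1011 pc3: +8 =8
r12=1100 pc2: +4 =12
r13=1101 pc3: +8 =20
r14=1110 pc3: +8 =28
r15=1111 pc4: +16 =44
r16=10000 pc1: +2 =46
r17=10001 pc2: +4 =50
r18=10010 pc2: +4 =54
r19=10011 pc3: +8 =62
r20=10100 pc2: +4 =66
r21=10101 pc3: +8 =74
r22=10110 pc3: +8 =82
r23=10111 pc4: +16 =98
r24=11000 pc2: +4 =102
r25=11001 pc3: +8 =110
r26=11010 pc3: +8 =118
r27=11011 pc4: +16 =134
r28=11100 pc3: +8 =142
r29=11101 pc4: +16 =158
r30=11110 pc4: +16 =174
r31=11111 pc5: +32 =206
r32=100000 pc1: +2 =208
r33=100001 pc2: +4 =212
r34=100010 pc2: +4 =216
r35=100011 pc3: +8 =224
r36=100100 pc2: +4 =228
r37=100101 pc3: +8 =236
r38=100110 pc3: +8 =244
r39=100111 pc4: +16 =260
r40=101000 pc2: +4 =264
r41=101001 pc3: +8 =272
r42=101010 pc3: +8 =280
r43=101011 pc4: +16 =296
r44=101100 pc3: +8 =304
r45=101101 pc4: +16 =320
r46=101110 pc4: +16 =336
r47=101111 pc5: +32 =368
r48=110000 pc2: +4 =372
r49=110001 pc3: +8 =380
r50=110010 pc3: +8 =388
r51=110011 pc4: +16 =404
r52=110100 pc3: +8 =412
r53=110101 pc4: +16 =428
r54=110110 pc4: +16 =444
r55=110111 pc5: +32 =476
r56=111000 pc3: +8 =484
r57=111001 pc4: +16 =500
r58=111010 pc4: +16 =516
r59=111011 pc5: +32 =548
r60=111100 pc4: +16 =564
r61=111101 pc5: +32 =596
r62=111110 pc5: +32 =628
r63=111111 pc6: +64 =692
r64=1000000 pc1: +2 =694
r65=1000001 pc2: +4 =698
r66=1000010 pc2: +4 =702
r67=1000011 pc3: +8 =710

Answer: 710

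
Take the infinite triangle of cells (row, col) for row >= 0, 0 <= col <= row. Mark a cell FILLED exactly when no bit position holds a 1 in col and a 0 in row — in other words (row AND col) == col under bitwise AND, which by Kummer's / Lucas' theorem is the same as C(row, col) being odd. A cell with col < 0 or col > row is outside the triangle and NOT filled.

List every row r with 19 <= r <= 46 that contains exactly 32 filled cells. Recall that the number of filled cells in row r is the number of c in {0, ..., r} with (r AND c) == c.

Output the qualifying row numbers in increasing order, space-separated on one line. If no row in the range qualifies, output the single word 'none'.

Row r has 2^popcount(r) filled cells, so we need popcount(r) = log2(32) = 5.
Scan r = 19..46 and keep those with exactly 5 one-bits:
r=19=10011 popcount=3 -> skip
r=20=10100 popcount=2 -> skip
r=21=10101 popcount=3 -> skip
r=22=10110 popcount=3 -> skip
r=23=10111 popcount=4 -> skip
r=24=11000 popcount=2 -> skip
r=25=11001 popcount=3 -> skip
r=26=11010 popcount=3 -> skip
r=27=11011 popcount=4 -> skip
r=28=11100 popcount=3 -> skip
r=29=11101 popcount=4 -> skip
r=30=11110 popcount=4 -> skip
r=31=11111 popcount=5 -> KEEP
r=32=100000 popcount=1 -> skip
r=33=100001 popcount=2 -> skip
r=34=100010 popcount=2 -> skip
r=35=100011 popcount=3 -> skip
r=36=100100 popcount=2 -> skip
r=37=100101 popcount=3 -> skip
r=38=100110 popcount=3 -> skip
r=39=100111 popcount=4 -> skip
r=40=101000 popcount=2 -> skip
r=41=101001 popcount=3 -> skip
r=42=101010 popcount=3 -> skip
r=43=101011 popcount=4 -> skip
r=44=101100 popcount=3 -> skip
r=45=101101 popcount=4 -> skip
r=46=101110 popcount=4 -> skip
Kept rows: 31

Answer: 31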